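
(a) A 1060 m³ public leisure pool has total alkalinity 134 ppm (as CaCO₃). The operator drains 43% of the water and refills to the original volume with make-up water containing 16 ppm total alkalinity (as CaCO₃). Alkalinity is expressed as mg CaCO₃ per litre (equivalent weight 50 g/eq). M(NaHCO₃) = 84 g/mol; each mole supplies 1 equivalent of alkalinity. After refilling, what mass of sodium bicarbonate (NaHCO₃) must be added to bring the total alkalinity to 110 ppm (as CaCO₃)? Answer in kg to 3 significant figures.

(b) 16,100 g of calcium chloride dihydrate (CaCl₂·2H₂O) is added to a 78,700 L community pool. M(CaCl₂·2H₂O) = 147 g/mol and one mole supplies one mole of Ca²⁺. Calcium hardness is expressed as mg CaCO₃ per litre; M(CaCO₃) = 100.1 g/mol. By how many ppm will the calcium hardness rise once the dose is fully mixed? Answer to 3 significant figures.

(a) Volume: 1060 m³ = 1,060,000 L.
(a) After draining 43% and refilling: 134 × 0.57 + 16 × 0.43 = 83.26 ppm.
(a) Deficit to target: 110 − 83.26 = 26.74 mg/L.
(a) As CaCO₃: 26.74 mg/L × 1,060,000 L = 28,340 g; ÷ 50 g/eq ÷ 1 = 566.9 mol NaHCO₃.
(a) Mass: 566.9 × 84 = 47,620 g.

(b) Moles of Ca²⁺: 16,100 g ÷ 147 g/mol = 109.5 mol.
(b) As CaCO₃: 109.5 mol × 100.1 g/mol = 10,960 g.
(b) Rise: 10,960 g / 78,700 L × 1000 = 139.3 mg/L.

(a) 47.6 kg; (b) 139 ppm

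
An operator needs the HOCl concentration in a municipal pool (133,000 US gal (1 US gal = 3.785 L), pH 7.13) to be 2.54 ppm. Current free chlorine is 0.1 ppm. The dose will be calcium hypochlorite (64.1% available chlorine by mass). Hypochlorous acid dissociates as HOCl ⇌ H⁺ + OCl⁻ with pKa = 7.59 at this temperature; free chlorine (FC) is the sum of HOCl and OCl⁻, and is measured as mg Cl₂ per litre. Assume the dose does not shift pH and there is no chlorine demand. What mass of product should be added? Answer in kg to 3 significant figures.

2.61 kg

Volume: 133,000 US gal × 3.785 L/gal = 503,405 L.
[OCl⁻]/[HOCl] = 10^(pH − pKa) = 10^(7.13 − 7.59) = 0.3467; fraction as HOCl = 1/(1 + 0.3467) = 0.7425.
Free chlorine required for 2.54 ppm HOCl: 2.54 / 0.7425 = 3.421 ppm.
FC to add: 3.421 − 0.1 = 3.321 mg/L as Cl₂.
Cl₂ equivalent: 3.321 mg/L × 503,405 L = 1672 g.
Product at 64.1% available Cl: 1672 / 0.641 = 2608 g.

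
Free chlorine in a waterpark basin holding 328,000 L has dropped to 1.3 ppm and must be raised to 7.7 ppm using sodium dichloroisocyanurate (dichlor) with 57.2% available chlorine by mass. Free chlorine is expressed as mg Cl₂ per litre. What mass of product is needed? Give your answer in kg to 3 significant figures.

Chlorine deficit: 7.7 − 1.3 = 6.4 ppm = 6.4 mg/L as Cl₂.
Cl₂ equivalent needed: 6.4 mg/L × 328,000 L = 2,099,000 mg = 2099 g.
Product at 57.2% available chlorine: 2099 / 0.572 = 3670 g.

3.67 kg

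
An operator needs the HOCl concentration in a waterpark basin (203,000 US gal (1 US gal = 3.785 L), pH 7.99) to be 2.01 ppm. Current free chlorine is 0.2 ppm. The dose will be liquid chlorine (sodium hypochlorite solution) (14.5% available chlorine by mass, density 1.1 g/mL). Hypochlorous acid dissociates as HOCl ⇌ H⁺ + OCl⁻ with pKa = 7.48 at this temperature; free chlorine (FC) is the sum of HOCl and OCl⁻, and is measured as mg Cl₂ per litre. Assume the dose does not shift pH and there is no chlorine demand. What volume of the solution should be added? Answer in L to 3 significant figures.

Volume: 203,000 US gal × 3.785 L/gal = 768,355 L.
[OCl⁻]/[HOCl] = 10^(pH − pKa) = 10^(7.99 − 7.48) = 3.236; fraction as HOCl = 1/(1 + 3.236) = 0.2361.
Free chlorine required for 2.01 ppm HOCl: 2.01 / 0.2361 = 8.514 ppm.
FC to add: 8.514 − 0.2 = 8.314 mg/L as Cl₂.
Cl₂ equivalent: 8.314 mg/L × 768,355 L = 6388 g.
Product at 14.5% available Cl: 6388 / 0.145 = 44,060 g.
Volume: 44,060 g ÷ 1.1 g/mL = 40,050 mL.

40.1 L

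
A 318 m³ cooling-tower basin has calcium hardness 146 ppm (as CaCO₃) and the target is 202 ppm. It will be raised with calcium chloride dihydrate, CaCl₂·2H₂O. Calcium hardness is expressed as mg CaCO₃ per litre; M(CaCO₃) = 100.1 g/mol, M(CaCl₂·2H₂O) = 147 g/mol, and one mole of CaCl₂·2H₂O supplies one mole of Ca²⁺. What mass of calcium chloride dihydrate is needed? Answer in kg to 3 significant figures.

26.2 kg

Volume: 318 m³ = 318,000 L.
Hardness to add: (202 − 146) = 56 mg/L as CaCO₃ × 318,000 L = 17,810 g as CaCO₃.
Moles of Ca²⁺ (1 mol Ca²⁺ ≡ 1 mol CaCO₃): 17,810 / 100.1 g/mol = 177.9 mol.
Mass of CaCl₂·2H₂O: 177.9 × 147 = 26,150 g.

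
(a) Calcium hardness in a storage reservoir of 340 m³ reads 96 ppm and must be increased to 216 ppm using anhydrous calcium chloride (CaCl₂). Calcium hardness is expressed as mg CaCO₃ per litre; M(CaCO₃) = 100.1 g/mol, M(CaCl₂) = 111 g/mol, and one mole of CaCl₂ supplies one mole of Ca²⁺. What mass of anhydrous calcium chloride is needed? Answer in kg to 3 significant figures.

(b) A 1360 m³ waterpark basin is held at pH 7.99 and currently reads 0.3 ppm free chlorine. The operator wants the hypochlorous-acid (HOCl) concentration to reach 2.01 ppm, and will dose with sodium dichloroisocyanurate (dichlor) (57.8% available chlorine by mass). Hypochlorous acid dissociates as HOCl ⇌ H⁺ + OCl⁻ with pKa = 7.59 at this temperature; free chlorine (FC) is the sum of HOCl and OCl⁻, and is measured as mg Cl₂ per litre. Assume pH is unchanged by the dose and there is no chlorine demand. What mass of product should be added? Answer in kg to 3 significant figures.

(a) Volume: 340 m³ = 340,000 L.
(a) Hardness to add: (216 − 96) = 120 mg/L as CaCO₃ × 340,000 L = 40,800 g as CaCO₃.
(a) Moles of Ca²⁺ (1 mol Ca²⁺ ≡ 1 mol CaCO₃): 40,800 / 100.1 g/mol = 407.6 mol.
(a) Mass of CaCl₂: 407.6 × 111 = 45,240 g.

(b) Volume: 1360 m³ = 1,360,000 L.
(b) [OCl⁻]/[HOCl] = 10^(pH − pKa) = 10^(7.99 − 7.59) = 2.512; fraction as HOCl = 1/(1 + 2.512) = 0.2847.
(b) Free chlorine required for 2.01 ppm HOCl: 2.01 / 0.2847 = 7.059 ppm.
(b) FC to add: 7.059 − 0.3 = 6.759 mg/L as Cl₂.
(b) Cl₂ equivalent: 6.759 mg/L × 1,360,000 L = 9192 g.
(b) Product at 57.8% available Cl: 9192 / 0.578 = 15,900 g.

(a) 45.2 kg; (b) 15.9 kg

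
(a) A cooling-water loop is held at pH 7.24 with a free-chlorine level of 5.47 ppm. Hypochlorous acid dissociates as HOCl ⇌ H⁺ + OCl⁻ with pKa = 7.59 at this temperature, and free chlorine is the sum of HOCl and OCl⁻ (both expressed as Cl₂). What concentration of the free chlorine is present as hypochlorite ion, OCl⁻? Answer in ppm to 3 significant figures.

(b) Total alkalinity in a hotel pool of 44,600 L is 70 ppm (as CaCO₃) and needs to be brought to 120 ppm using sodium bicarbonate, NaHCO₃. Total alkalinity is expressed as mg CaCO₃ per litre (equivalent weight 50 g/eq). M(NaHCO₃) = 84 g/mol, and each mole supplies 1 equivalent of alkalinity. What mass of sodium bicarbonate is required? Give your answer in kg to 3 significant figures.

(a) [OCl⁻]/[HOCl] = 10^(pH − pKa) = 10^(7.24 − 7.59) = 10^-0.35 = 0.4467.
(a) Fraction as HOCl = 1 / (1 + 0.4467) = 0.6912.
(a) OCl⁻ = (1 − 0.6912) × 5.47 ppm = 1.689 ppm.

(b) Alkalinity to add: (120 − 70) = 50 mg/L as CaCO₃ × 44,600 L = 2230 g as CaCO₃.
(b) Equivalents: 2230 g ÷ 50 g/eq = 44.6 eq.
(b) NaHCO₃ supplies 1 eq per mole → 44.6 mol.
(b) Mass: 44.6 mol × 84 g/mol = 3746 g.

(a) 1.69 ppm; (b) 3.75 kg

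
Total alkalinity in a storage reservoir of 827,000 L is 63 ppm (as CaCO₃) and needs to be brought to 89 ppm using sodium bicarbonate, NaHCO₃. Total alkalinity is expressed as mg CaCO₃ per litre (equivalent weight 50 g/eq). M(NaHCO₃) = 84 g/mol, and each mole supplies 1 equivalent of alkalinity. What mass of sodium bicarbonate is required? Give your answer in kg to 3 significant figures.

Alkalinity to add: (89 − 63) = 26 mg/L as CaCO₃ × 827,000 L = 21,500 g as CaCO₃.
Equivalents: 21,500 g ÷ 50 g/eq = 430 eq.
NaHCO₃ supplies 1 eq per mole → 430 mol.
Mass: 430 mol × 84 g/mol = 36,120 g.

36.1 kg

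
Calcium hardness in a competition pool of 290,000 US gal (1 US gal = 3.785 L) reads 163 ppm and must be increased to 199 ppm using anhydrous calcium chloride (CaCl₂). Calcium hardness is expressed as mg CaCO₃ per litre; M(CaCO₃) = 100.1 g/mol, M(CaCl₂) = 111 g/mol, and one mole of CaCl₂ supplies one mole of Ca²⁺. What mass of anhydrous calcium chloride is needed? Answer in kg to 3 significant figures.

43.8 kg

Volume: 290,000 US gal × 3.785 L/gal = 1,097,650 L.
Hardness to add: (199 − 163) = 36 mg/L as CaCO₃ × 1,097,650 L = 39,520 g as CaCO₃.
Moles of Ca²⁺ (1 mol Ca²⁺ ≡ 1 mol CaCO₃): 39,520 / 100.1 g/mol = 394.8 mol.
Mass of CaCl₂: 394.8 × 111 = 43,820 g.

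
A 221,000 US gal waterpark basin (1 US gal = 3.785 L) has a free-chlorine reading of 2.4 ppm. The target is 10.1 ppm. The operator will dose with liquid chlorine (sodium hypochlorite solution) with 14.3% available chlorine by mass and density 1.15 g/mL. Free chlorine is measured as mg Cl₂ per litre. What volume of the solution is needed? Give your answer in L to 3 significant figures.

39.2 L

Volume: 221,000 US gal × 3.785 L/gal = 836,485 L.
Chlorine deficit: 10.1 − 2.4 = 7.7 ppm = 7.7 mg/L as Cl₂.
Cl₂ equivalent needed: 7.7 mg/L × 836,485 L = 6,441,000 mg = 6441 g.
Product at 14.3% available chlorine: 6441 / 0.143 = 45,040 g.
Volume at density 1.15 g/mL: 45,040 g ÷ 1.15 g/mL = 39,170 mL.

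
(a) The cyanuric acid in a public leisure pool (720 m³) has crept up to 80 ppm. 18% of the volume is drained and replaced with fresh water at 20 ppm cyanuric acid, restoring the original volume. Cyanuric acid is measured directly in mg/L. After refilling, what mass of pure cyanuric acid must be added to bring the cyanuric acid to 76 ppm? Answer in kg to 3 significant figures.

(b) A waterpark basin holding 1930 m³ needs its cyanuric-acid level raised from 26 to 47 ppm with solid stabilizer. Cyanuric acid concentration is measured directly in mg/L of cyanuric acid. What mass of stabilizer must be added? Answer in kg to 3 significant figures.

(a) Volume: 720 m³ = 720,000 L.
(a) After draining 18% and refilling: 80 × 0.82 + 20 × 0.18 = 69.2 ppm.
(a) Deficit to target: 76 − 69.2 = 6.8 mg/L.
(a) Mass: 6.8 mg/L × 720,000 L = 4896 g cyanuric acid.

(b) Volume: 1930 m³ = 1,930,000 L.
(b) CYA to add: (47 − 26) = 21 mg/L × 1,930,000 L = 40,530 g cyanuric acid.

(a) 4.90 kg; (b) 40.5 kg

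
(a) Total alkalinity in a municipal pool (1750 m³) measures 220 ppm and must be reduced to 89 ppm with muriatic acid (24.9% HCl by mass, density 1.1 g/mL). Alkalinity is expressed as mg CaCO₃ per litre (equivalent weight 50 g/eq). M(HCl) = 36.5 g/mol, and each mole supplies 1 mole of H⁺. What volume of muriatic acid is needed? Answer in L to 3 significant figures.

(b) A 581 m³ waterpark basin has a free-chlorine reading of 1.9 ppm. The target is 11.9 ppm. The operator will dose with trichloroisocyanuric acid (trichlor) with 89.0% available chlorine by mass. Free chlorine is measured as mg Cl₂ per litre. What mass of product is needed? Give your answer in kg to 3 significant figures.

(a) 611 L; (b) 6.53 kg

(a) Volume: 1750 m³ = 1,750,000 L.
(a) Alkalinity to neutralize: (220 − 89) = 131 mg/L as CaCO₃ × 1,750,000 L = 229,200 g as CaCO₃.
(a) Equivalents of H⁺ required: 229,200 ÷ 50 g/eq = 4585 eq = 4585 mol HCl.
(a) Mass of HCl: 4585 × 36.5 = 167,400 g.
(a) Mass of 24.9% solution: 167,400 / 0.249 = 672,100 g.
(a) Volume: 672,100 g ÷ 1.1 g/mL = 611,000 mL.

(b) Volume: 581 m³ = 581,000 L.
(b) Chlorine deficit: 11.9 − 1.9 = 10 ppm = 10 mg/L as Cl₂.
(b) Cl₂ equivalent needed: 10 mg/L × 581,000 L = 5,810,000 mg = 5810 g.
(b) Product at 89.0% available chlorine: 5810 / 0.89 = 6528 g.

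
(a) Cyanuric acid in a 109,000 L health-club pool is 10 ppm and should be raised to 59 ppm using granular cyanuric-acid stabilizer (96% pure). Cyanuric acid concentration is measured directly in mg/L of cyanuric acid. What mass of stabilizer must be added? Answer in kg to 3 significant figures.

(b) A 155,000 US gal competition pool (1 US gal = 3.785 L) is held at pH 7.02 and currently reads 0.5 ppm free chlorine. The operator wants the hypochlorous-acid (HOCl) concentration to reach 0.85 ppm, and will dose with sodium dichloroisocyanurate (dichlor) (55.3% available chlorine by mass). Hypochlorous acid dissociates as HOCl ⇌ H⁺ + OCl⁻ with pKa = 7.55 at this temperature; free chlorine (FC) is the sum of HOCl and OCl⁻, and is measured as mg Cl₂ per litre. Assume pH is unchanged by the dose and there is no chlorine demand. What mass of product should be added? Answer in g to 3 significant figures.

(a) 5.56 kg; (b) 637 g

(a) CYA to add: (59 − 10) = 49 mg/L × 109,000 L = 5341 g cyanuric acid.
(a) At 96% purity: 5341 / 0.96 = 5564 g product.

(b) Volume: 155,000 US gal × 3.785 L/gal = 586,675 L.
(b) [OCl⁻]/[HOCl] = 10^(pH − pKa) = 10^(7.02 − 7.55) = 0.2951; fraction as HOCl = 1/(1 + 0.2951) = 0.7721.
(b) Free chlorine required for 0.85 ppm HOCl: 0.85 / 0.7721 = 1.101 ppm.
(b) FC to add: 1.101 − 0.5 = 0.6009 mg/L as Cl₂.
(b) Cl₂ equivalent: 0.6009 mg/L × 586,675 L = 352.5 g.
(b) Product at 55.3% available Cl: 352.5 / 0.553 = 637.4 g.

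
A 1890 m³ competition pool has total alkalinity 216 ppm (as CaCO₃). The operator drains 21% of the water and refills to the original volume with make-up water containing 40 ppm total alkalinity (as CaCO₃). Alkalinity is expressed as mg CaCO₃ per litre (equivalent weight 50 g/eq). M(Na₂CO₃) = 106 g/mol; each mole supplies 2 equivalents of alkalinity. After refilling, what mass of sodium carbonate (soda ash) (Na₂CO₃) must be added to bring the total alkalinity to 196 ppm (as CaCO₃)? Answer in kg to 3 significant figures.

Volume: 1890 m³ = 1,890,000 L.
After draining 21% and refilling: 216 × 0.79 + 40 × 0.21 = 179.04 ppm.
Deficit to target: 196 − 179.04 = 16.96 mg/L.
As CaCO₃: 16.96 mg/L × 1,890,000 L = 32,050 g; ÷ 50 g/eq ÷ 2 = 320.5 mol Na₂CO₃.
Mass: 320.5 × 106 = 33,980 g.

34.0 kg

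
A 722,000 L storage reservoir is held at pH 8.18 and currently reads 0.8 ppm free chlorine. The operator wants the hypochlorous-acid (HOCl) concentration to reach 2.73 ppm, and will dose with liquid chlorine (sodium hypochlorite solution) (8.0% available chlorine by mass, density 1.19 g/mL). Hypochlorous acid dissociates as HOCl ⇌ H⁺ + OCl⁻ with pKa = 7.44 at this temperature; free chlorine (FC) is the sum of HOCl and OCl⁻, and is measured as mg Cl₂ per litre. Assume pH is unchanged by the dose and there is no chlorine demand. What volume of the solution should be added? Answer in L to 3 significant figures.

[OCl⁻]/[HOCl] = 10^(pH − pKa) = 10^(8.18 − 7.44) = 5.495; fraction as HOCl = 1/(1 + 5.495) = 0.154.
Free chlorine required for 2.73 ppm HOCl: 2.73 / 0.154 = 17.73 ppm.
FC to add: 17.73 − 0.8 = 16.93 mg/L as Cl₂.
Cl₂ equivalent: 16.93 mg/L × 722,000 L = 12,230 g.
Product at 8.0% available Cl: 12,230 / 0.08 = 152,800 g.
Volume: 152,800 g ÷ 1.19 g/mL = 128,400 mL.

128 L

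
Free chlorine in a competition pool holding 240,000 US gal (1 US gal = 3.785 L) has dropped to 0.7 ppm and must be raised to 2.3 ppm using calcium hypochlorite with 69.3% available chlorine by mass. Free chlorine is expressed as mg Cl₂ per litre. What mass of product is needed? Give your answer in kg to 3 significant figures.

Volume: 240,000 US gal × 3.785 L/gal = 908,400 L.
Chlorine deficit: 2.3 − 0.7 = 1.6 ppm = 1.6 mg/L as Cl₂.
Cl₂ equivalent needed: 1.6 mg/L × 908,400 L = 1,453,000 mg = 1453 g.
Product at 69.3% available chlorine: 1453 / 0.693 = 2097 g.

2.10 kg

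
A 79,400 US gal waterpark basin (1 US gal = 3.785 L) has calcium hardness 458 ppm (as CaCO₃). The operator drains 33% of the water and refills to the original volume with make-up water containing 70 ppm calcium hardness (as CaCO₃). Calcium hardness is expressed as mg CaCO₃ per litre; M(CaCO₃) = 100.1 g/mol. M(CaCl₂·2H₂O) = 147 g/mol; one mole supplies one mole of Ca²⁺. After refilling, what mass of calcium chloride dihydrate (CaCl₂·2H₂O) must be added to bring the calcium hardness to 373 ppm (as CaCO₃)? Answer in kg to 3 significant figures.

19.0 kg

Volume: 79,400 US gal × 3.785 L/gal = 300,529 L.
After draining 33% and refilling: 458 × 0.67 + 70 × 0.33 = 329.96 ppm.
Deficit to target: 373 − 329.96 = 43.04 mg/L.
As CaCO₃: 43.04 mg/L × 300,529 L = 12,930 g; ÷ 100.1 = 129.2 mol Ca²⁺.
Mass: 129.2 × 147 = 19,000 g.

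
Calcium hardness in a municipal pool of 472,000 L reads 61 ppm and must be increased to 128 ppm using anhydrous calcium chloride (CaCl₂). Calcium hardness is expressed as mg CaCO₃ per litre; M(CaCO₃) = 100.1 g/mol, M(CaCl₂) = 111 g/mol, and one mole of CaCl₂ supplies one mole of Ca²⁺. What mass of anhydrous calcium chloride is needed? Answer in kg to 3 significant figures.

35.1 kg

Hardness to add: (128 − 61) = 67 mg/L as CaCO₃ × 472,000 L = 31,620 g as CaCO₃.
Moles of Ca²⁺ (1 mol Ca²⁺ ≡ 1 mol CaCO₃): 31,620 / 100.1 g/mol = 315.9 mol.
Mass of CaCl₂: 315.9 × 111 = 35,070 g.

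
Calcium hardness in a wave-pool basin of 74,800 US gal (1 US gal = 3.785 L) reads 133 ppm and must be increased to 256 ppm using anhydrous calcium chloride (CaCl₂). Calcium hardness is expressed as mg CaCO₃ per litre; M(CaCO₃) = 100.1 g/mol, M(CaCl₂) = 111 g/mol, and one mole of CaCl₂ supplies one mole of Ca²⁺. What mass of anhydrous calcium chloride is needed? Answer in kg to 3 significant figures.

Volume: 74,800 US gal × 3.785 L/gal = 283,118 L.
Hardness to add: (256 − 133) = 123 mg/L as CaCO₃ × 283,118 L = 34,820 g as CaCO₃.
Moles of Ca²⁺ (1 mol Ca²⁺ ≡ 1 mol CaCO₃): 34,820 / 100.1 g/mol = 347.9 mol.
Mass of CaCl₂: 347.9 × 111 = 38,620 g.

38.6 kg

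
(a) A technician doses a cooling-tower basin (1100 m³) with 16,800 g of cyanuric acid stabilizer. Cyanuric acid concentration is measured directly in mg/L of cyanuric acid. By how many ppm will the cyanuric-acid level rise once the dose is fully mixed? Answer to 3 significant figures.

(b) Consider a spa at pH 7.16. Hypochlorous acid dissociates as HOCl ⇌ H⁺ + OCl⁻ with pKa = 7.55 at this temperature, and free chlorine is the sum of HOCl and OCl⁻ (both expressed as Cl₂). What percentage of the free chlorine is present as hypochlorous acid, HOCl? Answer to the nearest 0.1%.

(a) Volume: 1100 m³ = 1,100,000 L.
(a) Rise: 16,800 g / 1,100,000 L × 1000 = 15.27 mg/L.

(b) [OCl⁻]/[HOCl] = 10^(pH − pKa) = 10^(7.16 − 7.55) = 10^-0.39 = 0.4074.
(b) Fraction as HOCl = 1 / (1 + 0.4074) = 0.7105.

(a) 15.3 ppm; (b) 71.1%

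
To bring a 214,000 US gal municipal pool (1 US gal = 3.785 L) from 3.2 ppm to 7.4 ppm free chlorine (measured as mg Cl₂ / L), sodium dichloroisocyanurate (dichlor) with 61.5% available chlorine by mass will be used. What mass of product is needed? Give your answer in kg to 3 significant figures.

5.53 kg

Volume: 214,000 US gal × 3.785 L/gal = 809,990 L.
Chlorine deficit: 7.4 − 3.2 = 4.2 ppm = 4.2 mg/L as Cl₂.
Cl₂ equivalent needed: 4.2 mg/L × 809,990 L = 3,402,000 mg = 3402 g.
Product at 61.5% available chlorine: 3402 / 0.615 = 5532 g.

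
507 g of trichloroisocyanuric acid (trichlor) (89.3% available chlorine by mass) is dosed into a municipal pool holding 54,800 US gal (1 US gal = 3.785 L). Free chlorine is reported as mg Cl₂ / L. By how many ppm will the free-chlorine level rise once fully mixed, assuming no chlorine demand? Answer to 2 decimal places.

2.18 ppm

Volume: 54,800 US gal × 3.785 L/gal = 207,418 L.
Available chlorine delivered: 507 g × 0.893 = 452.8 g as Cl₂.
Concentration rise: 452.8 g / 207,418 L = 2.183 mg/L = 2.18 ppm.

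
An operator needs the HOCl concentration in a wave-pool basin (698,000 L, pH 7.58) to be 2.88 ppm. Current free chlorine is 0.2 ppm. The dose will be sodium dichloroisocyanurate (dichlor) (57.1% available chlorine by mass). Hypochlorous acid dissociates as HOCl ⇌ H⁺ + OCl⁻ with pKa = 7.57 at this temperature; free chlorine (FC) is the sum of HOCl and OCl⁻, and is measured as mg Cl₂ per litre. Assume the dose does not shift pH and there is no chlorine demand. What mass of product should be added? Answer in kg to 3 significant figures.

6.88 kg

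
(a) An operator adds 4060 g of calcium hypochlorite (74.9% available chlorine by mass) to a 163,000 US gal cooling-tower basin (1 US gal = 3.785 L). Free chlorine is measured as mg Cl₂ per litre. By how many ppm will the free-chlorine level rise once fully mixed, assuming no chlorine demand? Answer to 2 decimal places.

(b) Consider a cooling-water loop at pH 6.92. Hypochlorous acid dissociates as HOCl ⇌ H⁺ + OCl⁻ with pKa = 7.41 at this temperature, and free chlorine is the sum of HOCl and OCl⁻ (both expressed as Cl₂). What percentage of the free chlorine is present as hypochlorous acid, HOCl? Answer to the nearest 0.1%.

(a) Volume: 163,000 US gal × 3.785 L/gal = 616,955 L.
(a) Available chlorine delivered: 4060 g × 0.749 = 3041 g as Cl₂.
(a) Concentration rise: 3041 g / 616,955 L = 4.929 mg/L = 4.93 ppm.

(b) [OCl⁻]/[HOCl] = 10^(pH − pKa) = 10^(6.92 − 7.41) = 10^-0.49 = 0.3236.
(b) Fraction as HOCl = 1 / (1 + 0.3236) = 0.7555.

(a) 4.93 ppm; (b) 75.6%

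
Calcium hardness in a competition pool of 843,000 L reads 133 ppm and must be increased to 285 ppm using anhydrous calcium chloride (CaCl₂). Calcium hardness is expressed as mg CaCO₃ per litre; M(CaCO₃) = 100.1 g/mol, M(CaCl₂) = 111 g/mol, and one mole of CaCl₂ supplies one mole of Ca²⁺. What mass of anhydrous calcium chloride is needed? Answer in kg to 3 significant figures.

Hardness to add: (285 − 133) = 152 mg/L as CaCO₃ × 843,000 L = 128,100 g as CaCO₃.
Moles of Ca²⁺ (1 mol Ca²⁺ ≡ 1 mol CaCO₃): 128,100 / 100.1 g/mol = 1280 mol.
Mass of CaCl₂: 1280 × 111 = 142,100 g.

142 kg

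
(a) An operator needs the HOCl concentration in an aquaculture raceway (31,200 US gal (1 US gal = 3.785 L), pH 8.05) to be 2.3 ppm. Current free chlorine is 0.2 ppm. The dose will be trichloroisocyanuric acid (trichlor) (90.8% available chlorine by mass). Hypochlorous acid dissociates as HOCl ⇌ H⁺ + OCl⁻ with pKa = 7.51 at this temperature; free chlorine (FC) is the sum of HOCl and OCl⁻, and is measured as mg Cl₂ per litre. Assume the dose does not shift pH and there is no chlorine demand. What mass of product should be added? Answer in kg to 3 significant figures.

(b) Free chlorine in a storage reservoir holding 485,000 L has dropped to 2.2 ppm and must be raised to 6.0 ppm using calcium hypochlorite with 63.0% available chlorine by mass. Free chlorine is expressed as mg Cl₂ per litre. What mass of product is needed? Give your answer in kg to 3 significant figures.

(a) 1.31 kg; (b) 2.93 kg

(a) Volume: 31,200 US gal × 3.785 L/gal = 118,092 L.
(a) [OCl⁻]/[HOCl] = 10^(pH − pKa) = 10^(8.05 − 7.51) = 3.467; fraction as HOCl = 1/(1 + 3.467) = 0.2238.
(a) Free chlorine required for 2.3 ppm HOCl: 2.3 / 0.2238 = 10.27 ppm.
(a) FC to add: 10.27 − 0.2 = 10.07 mg/L as Cl₂.
(a) Cl₂ equivalent: 10.07 mg/L × 118,092 L = 1190 g.
(a) Product at 90.8% available Cl: 1190 / 0.908 = 1310 g.

(b) Chlorine deficit: 6.0 − 2.2 = 3.8 ppm = 3.8 mg/L as Cl₂.
(b) Cl₂ equivalent needed: 3.8 mg/L × 485,000 L = 1,843,000 mg = 1843 g.
(b) Product at 63.0% available chlorine: 1843 / 0.63 = 2925 g.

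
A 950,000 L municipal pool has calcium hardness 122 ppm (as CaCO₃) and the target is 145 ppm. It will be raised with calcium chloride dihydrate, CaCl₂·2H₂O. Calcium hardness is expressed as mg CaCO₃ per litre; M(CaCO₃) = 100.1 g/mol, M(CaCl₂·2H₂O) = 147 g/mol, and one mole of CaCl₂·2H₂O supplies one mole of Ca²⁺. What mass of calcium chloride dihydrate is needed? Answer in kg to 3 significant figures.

32.1 kg

Hardness to add: (145 − 122) = 23 mg/L as CaCO₃ × 950,000 L = 21,850 g as CaCO₃.
Moles of Ca²⁺ (1 mol Ca²⁺ ≡ 1 mol CaCO₃): 21,850 / 100.1 g/mol = 218.3 mol.
Mass of CaCl₂·2H₂O: 218.3 × 147 = 32,090 g.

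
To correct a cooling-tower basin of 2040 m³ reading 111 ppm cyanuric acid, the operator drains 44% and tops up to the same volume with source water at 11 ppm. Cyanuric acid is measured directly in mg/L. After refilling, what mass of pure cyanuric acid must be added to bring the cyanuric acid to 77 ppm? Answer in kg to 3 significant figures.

Volume: 2040 m³ = 2,040,000 L.
After draining 44% and refilling: 111 × 0.56 + 11 × 0.44 = 67 ppm.
Deficit to target: 77 − 67 = 10 mg/L.
Mass: 10 mg/L × 2,040,000 L = 20,400 g cyanuric acid.

20.4 kg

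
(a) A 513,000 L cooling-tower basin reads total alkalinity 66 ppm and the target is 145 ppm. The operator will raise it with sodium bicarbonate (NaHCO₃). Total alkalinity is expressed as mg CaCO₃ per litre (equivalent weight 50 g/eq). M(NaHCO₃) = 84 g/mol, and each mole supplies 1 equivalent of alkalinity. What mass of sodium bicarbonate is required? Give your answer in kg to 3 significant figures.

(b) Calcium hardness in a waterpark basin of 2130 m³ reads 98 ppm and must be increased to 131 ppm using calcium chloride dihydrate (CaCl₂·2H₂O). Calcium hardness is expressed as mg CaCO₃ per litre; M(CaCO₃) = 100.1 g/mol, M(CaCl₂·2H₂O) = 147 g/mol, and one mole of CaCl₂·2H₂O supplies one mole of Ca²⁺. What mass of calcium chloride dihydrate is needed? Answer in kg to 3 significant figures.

(a) 68.1 kg; (b) 103 kg

(a) Alkalinity to add: (145 − 66) = 79 mg/L as CaCO₃ × 513,000 L = 40,530 g as CaCO₃.
(a) Equivalents: 40,530 g ÷ 50 g/eq = 810.5 eq.
(a) NaHCO₃ supplies 1 eq per mole → 810.5 mol.
(a) Mass: 810.5 mol × 84 g/mol = 68,090 g.

(b) Volume: 2130 m³ = 2,130,000 L.
(b) Hardness to add: (131 − 98) = 33 mg/L as CaCO₃ × 2,130,000 L = 70,290 g as CaCO₃.
(b) Moles of Ca²⁺ (1 mol Ca²⁺ ≡ 1 mol CaCO₃): 70,290 / 100.1 g/mol = 702.2 mol.
(b) Mass of CaCl₂·2H₂O: 702.2 × 147 = 103,200 g.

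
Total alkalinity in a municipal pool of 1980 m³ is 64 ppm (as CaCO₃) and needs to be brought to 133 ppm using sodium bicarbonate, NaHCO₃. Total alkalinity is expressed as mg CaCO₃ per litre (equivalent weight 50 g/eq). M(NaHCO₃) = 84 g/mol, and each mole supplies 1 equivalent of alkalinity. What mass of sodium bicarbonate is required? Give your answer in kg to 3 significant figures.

Volume: 1980 m³ = 1,980,000 L.
Alkalinity to add: (133 − 64) = 69 mg/L as CaCO₃ × 1,980,000 L = 136,600 g as CaCO₃.
Equivalents: 136,600 g ÷ 50 g/eq = 2732 eq.
NaHCO₃ supplies 1 eq per mole → 2732 mol.
Mass: 2732 mol × 84 g/mol = 229,500 g.

230 kg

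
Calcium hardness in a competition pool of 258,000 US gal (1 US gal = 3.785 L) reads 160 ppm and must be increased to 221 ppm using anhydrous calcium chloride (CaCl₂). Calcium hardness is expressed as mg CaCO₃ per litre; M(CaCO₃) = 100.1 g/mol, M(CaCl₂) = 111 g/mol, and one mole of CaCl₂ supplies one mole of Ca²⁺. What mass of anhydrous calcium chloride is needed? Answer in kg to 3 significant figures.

Volume: 258,000 US gal × 3.785 L/gal = 976,530 L.
Hardness to add: (221 − 160) = 61 mg/L as CaCO₃ × 976,530 L = 59,570 g as CaCO₃.
Moles of Ca²⁺ (1 mol Ca²⁺ ≡ 1 mol CaCO₃): 59,570 / 100.1 g/mol = 595.1 mol.
Mass of CaCl₂: 595.1 × 111 = 66,050 g.

66.1 kg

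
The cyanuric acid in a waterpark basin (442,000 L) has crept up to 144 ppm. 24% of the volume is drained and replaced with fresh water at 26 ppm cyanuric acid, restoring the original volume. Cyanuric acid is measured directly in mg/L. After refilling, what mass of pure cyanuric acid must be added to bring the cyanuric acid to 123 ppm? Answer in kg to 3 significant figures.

After draining 24% and refilling: 144 × 0.76 + 26 × 0.24 = 115.68 ppm.
Deficit to target: 123 − 115.68 = 7.32 mg/L.
Mass: 7.32 mg/L × 442,000 L = 3235 g cyanuric acid.

3.24 kg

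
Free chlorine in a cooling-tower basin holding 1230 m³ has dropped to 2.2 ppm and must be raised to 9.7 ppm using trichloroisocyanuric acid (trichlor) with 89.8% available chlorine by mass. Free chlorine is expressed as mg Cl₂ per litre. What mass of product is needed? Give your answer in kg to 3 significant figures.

Volume: 1230 m³ = 1,230,000 L.
Chlorine deficit: 9.7 − 2.2 = 7.5 ppm = 7.5 mg/L as Cl₂.
Cl₂ equivalent needed: 7.5 mg/L × 1,230,000 L = 9,225,000 mg = 9225 g.
Product at 89.8% available chlorine: 9225 / 0.898 = 10,270 g.

10.3 kg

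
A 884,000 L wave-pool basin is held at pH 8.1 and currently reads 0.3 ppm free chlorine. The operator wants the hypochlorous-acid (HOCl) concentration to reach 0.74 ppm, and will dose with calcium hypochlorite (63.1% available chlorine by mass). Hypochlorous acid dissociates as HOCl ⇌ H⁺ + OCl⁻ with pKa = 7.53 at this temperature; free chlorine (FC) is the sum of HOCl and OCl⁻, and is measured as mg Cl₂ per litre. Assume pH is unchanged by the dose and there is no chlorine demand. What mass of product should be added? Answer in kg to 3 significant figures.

4.47 kg

[OCl⁻]/[HOCl] = 10^(pH − pKa) = 10^(8.1 − 7.53) = 3.715; fraction as HOCl = 1/(1 + 3.715) = 0.2121.
Free chlorine required for 0.74 ppm HOCl: 0.74 / 0.2121 = 3.489 ppm.
FC to add: 3.489 − 0.3 = 3.189 mg/L as Cl₂.
Cl₂ equivalent: 3.189 mg/L × 884,000 L = 2819 g.
Product at 63.1% available Cl: 2819 / 0.631 = 4468 g.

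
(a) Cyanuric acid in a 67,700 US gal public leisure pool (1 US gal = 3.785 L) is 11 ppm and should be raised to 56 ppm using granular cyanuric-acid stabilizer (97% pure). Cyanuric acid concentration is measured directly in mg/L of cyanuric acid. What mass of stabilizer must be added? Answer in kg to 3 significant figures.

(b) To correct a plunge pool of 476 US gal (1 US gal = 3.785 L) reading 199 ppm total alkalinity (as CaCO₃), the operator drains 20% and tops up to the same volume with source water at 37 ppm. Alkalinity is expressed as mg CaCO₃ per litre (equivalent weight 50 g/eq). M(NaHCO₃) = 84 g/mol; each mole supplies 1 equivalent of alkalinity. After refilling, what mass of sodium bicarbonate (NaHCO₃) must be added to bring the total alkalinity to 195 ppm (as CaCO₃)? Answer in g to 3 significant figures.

(a) 11.9 kg; (b) 86.0 g

(a) Volume: 67,700 US gal × 3.785 L/gal = 256,244 L.
(a) CYA to add: (56 − 11) = 45 mg/L × 256,244 L = 11,530 g cyanuric acid.
(a) At 97% purity: 11,530 / 0.97 = 11,890 g product.

(b) Volume: 476 US gal × 3.785 L/gal = 1,802 L.
(b) After draining 20% and refilling: 199 × 0.80 + 37 × 0.20 = 166.6 ppm.
(b) Deficit to target: 195 − 166.6 = 28.4 mg/L.
(b) As CaCO₃: 28.4 mg/L × 1,802 L = 51.17 g; ÷ 50 g/eq ÷ 1 = 1.023 mol NaHCO₃.
(b) Mass: 1.023 × 84 = 85.96 g.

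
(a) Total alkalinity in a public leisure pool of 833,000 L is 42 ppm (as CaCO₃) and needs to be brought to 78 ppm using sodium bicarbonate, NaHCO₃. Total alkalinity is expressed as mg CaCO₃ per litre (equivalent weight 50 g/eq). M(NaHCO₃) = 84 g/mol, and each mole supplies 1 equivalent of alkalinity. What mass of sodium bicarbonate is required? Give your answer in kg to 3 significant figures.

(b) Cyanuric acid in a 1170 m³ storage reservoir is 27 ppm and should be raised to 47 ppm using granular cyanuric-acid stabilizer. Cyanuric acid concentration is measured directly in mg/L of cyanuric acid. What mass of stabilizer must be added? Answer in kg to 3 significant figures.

(a) Alkalinity to add: (78 − 42) = 36 mg/L as CaCO₃ × 833,000 L = 29,990 g as CaCO₃.
(a) Equivalents: 29,990 g ÷ 50 g/eq = 599.8 eq.
(a) NaHCO₃ supplies 1 eq per mole → 599.8 mol.
(a) Mass: 599.8 mol × 84 g/mol = 50,380 g.

(b) Volume: 1170 m³ = 1,170,000 L.
(b) CYA to add: (47 − 27) = 20 mg/L × 1,170,000 L = 23,400 g cyanuric acid.

(a) 50.4 kg; (b) 23.4 kg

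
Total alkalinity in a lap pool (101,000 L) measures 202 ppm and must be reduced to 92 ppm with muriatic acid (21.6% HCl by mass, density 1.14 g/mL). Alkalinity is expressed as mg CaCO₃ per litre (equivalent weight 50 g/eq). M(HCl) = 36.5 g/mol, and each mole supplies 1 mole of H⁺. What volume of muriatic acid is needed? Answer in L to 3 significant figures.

32.9 L

Alkalinity to neutralize: (202 − 92) = 110 mg/L as CaCO₃ × 101,000 L = 11,110 g as CaCO₃.
Equivalents of H⁺ required: 11,110 ÷ 50 g/eq = 222.2 eq = 222.2 mol HCl.
Mass of HCl: 222.2 × 36.5 = 8110 g.
Mass of 21.6% solution: 8110 / 0.216 = 37,550 g.
Volume: 37,550 g ÷ 1.14 g/mL = 32,940 mL.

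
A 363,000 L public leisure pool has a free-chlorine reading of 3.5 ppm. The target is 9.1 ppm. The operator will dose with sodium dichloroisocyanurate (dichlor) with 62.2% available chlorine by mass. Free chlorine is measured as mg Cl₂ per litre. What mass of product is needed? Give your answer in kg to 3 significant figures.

Chlorine deficit: 9.1 − 3.5 = 5.6 ppm = 5.6 mg/L as Cl₂.
Cl₂ equivalent needed: 5.6 mg/L × 363,000 L = 2,033,000 mg = 2033 g.
Product at 62.2% available chlorine: 2033 / 0.622 = 3268 g.

3.27 kg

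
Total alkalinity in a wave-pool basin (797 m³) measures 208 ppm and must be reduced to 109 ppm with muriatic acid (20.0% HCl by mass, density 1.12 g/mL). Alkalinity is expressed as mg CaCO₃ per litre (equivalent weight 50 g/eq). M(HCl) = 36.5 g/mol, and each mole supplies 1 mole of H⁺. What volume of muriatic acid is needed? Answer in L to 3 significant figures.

Volume: 797 m³ = 797,000 L.
Alkalinity to neutralize: (208 − 109) = 99 mg/L as CaCO₃ × 797,000 L = 78,900 g as CaCO₃.
Equivalents of H⁺ required: 78,900 ÷ 50 g/eq = 1578 eq = 1578 mol HCl.
Mass of HCl: 1578 × 36.5 = 57,600 g.
Mass of 20.0% solution: 57,600 / 0.2 = 288,000 g.
Volume: 288,000 g ÷ 1.12 g/mL = 257,100 mL.

257 L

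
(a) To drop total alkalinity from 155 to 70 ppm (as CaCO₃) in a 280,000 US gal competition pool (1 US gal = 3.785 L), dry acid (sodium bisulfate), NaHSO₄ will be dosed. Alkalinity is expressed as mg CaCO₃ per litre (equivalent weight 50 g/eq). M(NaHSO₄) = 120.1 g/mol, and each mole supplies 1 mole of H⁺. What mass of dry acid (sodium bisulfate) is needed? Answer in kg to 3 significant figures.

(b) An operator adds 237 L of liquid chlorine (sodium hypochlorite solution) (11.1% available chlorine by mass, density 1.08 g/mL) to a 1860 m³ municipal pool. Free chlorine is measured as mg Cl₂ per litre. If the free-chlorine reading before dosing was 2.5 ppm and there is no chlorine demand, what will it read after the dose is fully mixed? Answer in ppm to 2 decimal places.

(a) 216 kg; (b) 17.78 ppm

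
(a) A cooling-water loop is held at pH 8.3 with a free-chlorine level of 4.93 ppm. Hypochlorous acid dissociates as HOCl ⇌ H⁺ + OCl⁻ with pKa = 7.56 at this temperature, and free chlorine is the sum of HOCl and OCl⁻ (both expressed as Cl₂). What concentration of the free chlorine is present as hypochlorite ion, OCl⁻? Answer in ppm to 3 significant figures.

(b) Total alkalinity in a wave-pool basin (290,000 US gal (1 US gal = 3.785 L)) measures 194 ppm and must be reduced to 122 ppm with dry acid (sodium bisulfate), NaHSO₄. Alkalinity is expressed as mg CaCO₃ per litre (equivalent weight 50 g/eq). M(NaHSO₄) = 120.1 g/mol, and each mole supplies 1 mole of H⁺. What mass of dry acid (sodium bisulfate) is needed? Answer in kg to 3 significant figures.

(a) 4.17 ppm; (b) 190 kg

(a) [OCl⁻]/[HOCl] = 10^(pH − pKa) = 10^(8.3 − 7.56) = 10^0.74 = 5.495.
(a) Fraction as HOCl = 1 / (1 + 5.495) = 0.154.
(a) OCl⁻ = (1 − 0.154) × 4.93 ppm = 4.171 ppm.

(b) Volume: 290,000 US gal × 3.785 L/gal = 1,097,650 L.
(b) Alkalinity to neutralize: (194 − 122) = 72 mg/L as CaCO₃ × 1,097,650 L = 79,030 g as CaCO₃.
(b) Equivalents of H⁺ required: 79,030 ÷ 50 g/eq = 1581 eq = 1581 mol NaHSO₄.
(b) Mass of NaHSO₄: 1581 × 120.1 = 189,800 g.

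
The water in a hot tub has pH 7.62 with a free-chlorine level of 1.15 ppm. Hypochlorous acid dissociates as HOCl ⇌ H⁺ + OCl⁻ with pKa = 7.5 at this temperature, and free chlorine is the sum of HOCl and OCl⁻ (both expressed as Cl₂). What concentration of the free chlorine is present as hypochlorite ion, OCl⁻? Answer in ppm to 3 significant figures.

[OCl⁻]/[HOCl] = 10^(pH − pKa) = 10^(7.62 − 7.5) = 10^0.12 = 1.318.
Fraction as HOCl = 1 / (1 + 1.318) = 0.4314.
OCl⁻ = (1 − 0.4314) × 1.15 ppm = 0.6539 ppm.

0.654 ppm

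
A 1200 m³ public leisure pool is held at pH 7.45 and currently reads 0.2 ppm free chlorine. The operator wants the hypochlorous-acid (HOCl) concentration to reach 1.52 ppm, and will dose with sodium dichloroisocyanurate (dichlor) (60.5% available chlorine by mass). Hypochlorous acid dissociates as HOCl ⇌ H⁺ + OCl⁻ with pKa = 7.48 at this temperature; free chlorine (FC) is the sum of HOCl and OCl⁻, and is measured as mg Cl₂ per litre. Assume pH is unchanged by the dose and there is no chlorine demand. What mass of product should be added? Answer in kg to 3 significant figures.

Volume: 1200 m³ = 1,200,000 L.
[OCl⁻]/[HOCl] = 10^(pH − pKa) = 10^(7.45 − 7.48) = 0.9333; fraction as HOCl = 1/(1 + 0.9333) = 0.5173.
Free chlorine required for 1.52 ppm HOCl: 1.52 / 0.5173 = 2.939 ppm.
FC to add: 2.939 − 0.2 = 2.739 mg/L as Cl₂.
Cl₂ equivalent: 2.739 mg/L × 1,200,000 L = 3286 g.
Product at 60.5% available Cl: 3286 / 0.605 = 5432 g.

5.43 kg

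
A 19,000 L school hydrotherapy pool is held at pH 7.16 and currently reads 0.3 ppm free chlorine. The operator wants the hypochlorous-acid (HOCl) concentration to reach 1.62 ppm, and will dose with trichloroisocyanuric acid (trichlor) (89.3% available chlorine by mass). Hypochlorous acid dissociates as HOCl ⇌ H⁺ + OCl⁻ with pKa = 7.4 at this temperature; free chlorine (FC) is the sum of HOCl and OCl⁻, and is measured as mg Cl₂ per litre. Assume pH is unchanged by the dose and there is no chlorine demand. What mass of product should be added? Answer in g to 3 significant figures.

47.9 g

[OCl⁻]/[HOCl] = 10^(pH − pKa) = 10^(7.16 − 7.4) = 0.5754; fraction as HOCl = 1/(1 + 0.5754) = 0.6347.
Free chlorine required for 1.62 ppm HOCl: 1.62 / 0.6347 = 2.552 ppm.
FC to add: 2.552 − 0.3 = 2.252 mg/L as Cl₂.
Cl₂ equivalent: 2.252 mg/L × 19,000 L = 42.79 g.
Product at 89.3% available Cl: 42.79 / 0.893 = 47.92 g.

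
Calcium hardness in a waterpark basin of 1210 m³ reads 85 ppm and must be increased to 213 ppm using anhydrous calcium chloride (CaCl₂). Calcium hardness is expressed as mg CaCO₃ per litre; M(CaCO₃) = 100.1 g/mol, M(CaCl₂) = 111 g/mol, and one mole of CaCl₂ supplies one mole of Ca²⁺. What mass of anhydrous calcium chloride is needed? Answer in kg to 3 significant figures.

Volume: 1210 m³ = 1,210,000 L.
Hardness to add: (213 − 85) = 128 mg/L as CaCO₃ × 1,210,000 L = 154,900 g as CaCO₃.
Moles of Ca²⁺ (1 mol Ca²⁺ ≡ 1 mol CaCO₃): 154,900 / 100.1 g/mol = 1547 mol.
Mass of CaCl₂: 1547 × 111 = 171,700 g.

172 kg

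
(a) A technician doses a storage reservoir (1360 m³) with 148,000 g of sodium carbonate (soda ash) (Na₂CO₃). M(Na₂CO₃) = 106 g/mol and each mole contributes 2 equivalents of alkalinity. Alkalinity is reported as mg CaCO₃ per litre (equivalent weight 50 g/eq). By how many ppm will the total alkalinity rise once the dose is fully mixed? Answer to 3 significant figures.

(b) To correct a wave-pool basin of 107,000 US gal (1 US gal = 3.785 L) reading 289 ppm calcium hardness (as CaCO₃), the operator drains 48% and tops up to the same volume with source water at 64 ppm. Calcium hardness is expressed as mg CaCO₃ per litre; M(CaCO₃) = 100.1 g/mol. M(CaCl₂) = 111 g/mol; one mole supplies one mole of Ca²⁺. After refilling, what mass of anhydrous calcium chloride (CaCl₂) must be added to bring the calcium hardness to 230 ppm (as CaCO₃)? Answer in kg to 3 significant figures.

(a) 103 ppm; (b) 22.0 kg

(a) Volume: 1360 m³ = 1,360,000 L.
(a) Moles of Na₂CO₃: 148,000 g ÷ 106 g/mol = 1396 mol → 2792 eq of alkalinity.
(a) As CaCO₃: 2792 eq × 50 g/eq = 139,600 g.
(a) Rise: 139,600 g / 1,360,000 L × 1000 = 102.7 mg/L.

(b) Volume: 107,000 US gal × 3.785 L/gal = 404,995 L.
(b) After draining 48% and refilling: 289 × 0.52 + 64 × 0.48 = 181 ppm.
(b) Deficit to target: 230 − 181 = 49 mg/L.
(b) As CaCO₃: 49 mg/L × 404,995 L = 19,840 g; ÷ 100.1 = 198.2 mol Ca²⁺.
(b) Mass: 198.2 × 111 = 22,010 g.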